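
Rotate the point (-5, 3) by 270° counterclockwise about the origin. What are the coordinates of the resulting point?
(3, 5)

Rotation matrix R(θ) = [[cos θ, -sin θ], [sin θ, cos θ]]; for θ = 270°:
R = [[0, 1], [-1, 0]]
Result: R × [-5, 3]ᵀ = [0·-5 + (1)·3, -1·-5 + (0)·3]ᵀ = (3, 5)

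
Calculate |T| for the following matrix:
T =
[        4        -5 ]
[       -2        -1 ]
det(T) = -14

For a 2×2 matrix [[a, b], [c, d]], det = a*d - b*c.
det(T) = (4)*(-1) - (-5)*(-2) = -4 - 10 = -14.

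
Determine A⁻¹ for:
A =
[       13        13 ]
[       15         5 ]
det(A) = -130
A⁻¹ =
[    -1/26      1/10 ]
[     3/26     -1/10 ]

For a 2×2 matrix A = [[a, b], [c, d]] with det(A) ≠ 0, A⁻¹ = (1/det(A)) * [[d, -b], [-c, a]].
det(A) = (13)*(5) - (13)*(15) = 65 - 195 = -130.
A⁻¹ = (1/-130) * [[5, -13], [-15, 13]].
Dividing each entry by -130 and reducing:
A⁻¹ =
[    -1/26      1/10 ]
[     3/26     -1/10 ]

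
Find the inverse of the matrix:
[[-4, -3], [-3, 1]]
[[-1/13, -3/13], [-3/13, 4/13]]

For [[a,b],[c,d]], inverse = (1/det)·[[d,-b],[-c,a]]
det = -4·1 - -3·-3 = -13
Inverse = (1/-13)·[[1, 3], [3, -4]]
        = [[-1/13, -3/13], [-3/13, 4/13]]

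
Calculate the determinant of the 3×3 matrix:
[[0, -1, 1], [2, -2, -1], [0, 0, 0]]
0

Expansion along first row:
det = 0·det([[-2,-1],[0,0]]) - -1·det([[2,-1],[0,0]]) + 1·det([[2,-2],[0,0]])
    = 0·(-2·0 - -1·0) - -1·(2·0 - -1·0) + 1·(2·0 - -2·0)
    = 0·0 - -1·0 + 1·0
    = 0 + 0 + 0 = 0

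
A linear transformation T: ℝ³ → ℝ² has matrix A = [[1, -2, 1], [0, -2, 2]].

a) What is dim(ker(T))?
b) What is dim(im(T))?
dim(ker) = 1, dim(im) = 2

The two rows are not scalar multiples of one another (no single k satisfies row 2 = k × row 1), so they are linearly independent.
Thus rank(A) = 2.
dim(im(T)) = rank(A) = 2.
By the rank-nullity theorem applied to T: ℝ³ → ℝ², rank(A) + nullity(A) = 3 (the domain dimension), so dim(ker(T)) = 3 - 2 = 1.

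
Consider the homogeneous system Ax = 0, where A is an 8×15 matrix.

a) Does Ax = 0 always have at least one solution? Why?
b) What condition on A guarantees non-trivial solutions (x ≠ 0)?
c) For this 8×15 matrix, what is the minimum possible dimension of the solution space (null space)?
a) Yes, x = 0 is always a solution. b) When A has linearly dependent columns (rank < n). c) Minimum nullity = 7.

a) x = 0 satisfies A·0 = 0, so the zero vector is always a solution.
b) Non-trivial solutions exist iff the columns of A are linearly dependent, equivalently rank(A) < n (the number of columns).
c) By rank-nullity, rank(A) + nullity(A) = n = 15. Since A has only 8 rows, rank(A) ≤ 8, so nullity(A) ≥ 15 - 8 = 7.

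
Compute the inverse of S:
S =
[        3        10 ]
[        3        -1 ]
det(S) = -33
S⁻¹ =
[     1/33     10/33 ]
[     1/11     -1/11 ]

For a 2×2 matrix S = [[a, b], [c, d]] with det(S) ≠ 0, S⁻¹ = (1/det(S)) * [[d, -b], [-c, a]].
det(S) = (3)*(-1) - (10)*(3) = -3 - 30 = -33.
S⁻¹ = (1/-33) * [[-1, -10], [-3, 3]].
Dividing each entry by -33 and reducing:
S⁻¹ =
[     1/33     10/33 ]
[     1/11     -1/11 ]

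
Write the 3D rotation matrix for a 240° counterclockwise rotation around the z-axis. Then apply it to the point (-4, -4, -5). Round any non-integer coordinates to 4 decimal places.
R = [[-1/2, √3/2, 0], [-√3/2, -1/2, 0], [0, 0, 1]]; R·(-4, -4, -5) = (-1.4641, 5.4641, -5.0000)

Rotation matrix for 240° around z-axis:
cos(240°) = -1/2, sin(240°) = -√3/2
R = [[-1/2, √3/2, 0], [-√3/2, -1/2, 0], [0, 0, 1]]
Apply to (-4, -4, -5): R·[-4, -4, -5]ᵀ = (-1.4641, 5.4641, -5.0000)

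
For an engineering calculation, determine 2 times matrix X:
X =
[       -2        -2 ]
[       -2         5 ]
2X =
[       -4        -4 ]
[       -4        10 ]

Scalar multiplication is elementwise: (2X)[i][j] = 2 * X[i][j].
  (2X)[0][0] = 2 * (-2) = -4
  (2X)[0][1] = 2 * (-2) = -4
  (2X)[1][0] = 2 * (-2) = -4
  (2X)[1][1] = 2 * (5) = 10
2X =
[       -4        -4 ]
[       -4        10 ]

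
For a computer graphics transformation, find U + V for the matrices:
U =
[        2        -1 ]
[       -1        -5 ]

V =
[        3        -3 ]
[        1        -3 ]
U + V =
[        5        -4 ]
[        0        -8 ]

Matrix addition is elementwise: (U+V)[i][j] = U[i][j] + V[i][j].
  (U+V)[0][0] = (2) + (3) = 5
  (U+V)[0][1] = (-1) + (-3) = -4
  (U+V)[1][0] = (-1) + (1) = 0
  (U+V)[1][1] = (-5) + (-3) = -8
U + V =
[        5        -4 ]
[        0        -8 ]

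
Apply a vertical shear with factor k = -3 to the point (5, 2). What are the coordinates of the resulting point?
(5, -13)

Shear matrix for vertical shear with factor k = -3:
[[1, 0], [-3, 1]]
Result: (5, 2) → (5, -13)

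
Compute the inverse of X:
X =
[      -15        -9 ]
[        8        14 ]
det(X) = -138
X⁻¹ =
[    -7/69     -3/46 ]
[     4/69      5/46 ]

For a 2×2 matrix X = [[a, b], [c, d]] with det(X) ≠ 0, X⁻¹ = (1/det(X)) * [[d, -b], [-c, a]].
det(X) = (-15)*(14) - (-9)*(8) = -210 + 72 = -138.
X⁻¹ = (1/-138) * [[14, 9], [-8, -15]].
Dividing each entry by -138 and reducing:
X⁻¹ =
[    -7/69     -3/46 ]
[     4/69      5/46 ]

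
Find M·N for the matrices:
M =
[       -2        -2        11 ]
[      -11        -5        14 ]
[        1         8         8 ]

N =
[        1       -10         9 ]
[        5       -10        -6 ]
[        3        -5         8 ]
MN =
[       21       -15        82 ]
[        6        90        43 ]
[       65      -130        25 ]

Matrix multiplication: (MN)[i][j] = sum over k of M[i][k] * N[k][j].
  (MN)[0][0] = (-2)*(1) + (-2)*(5) + (11)*(3) = 21
  (MN)[0][1] = (-2)*(-10) + (-2)*(-10) + (11)*(-5) = -15
  (MN)[0][2] = (-2)*(9) + (-2)*(-6) + (11)*(8) = 82
  (MN)[1][0] = (-11)*(1) + (-5)*(5) + (14)*(3) = 6
  (MN)[1][1] = (-11)*(-10) + (-5)*(-10) + (14)*(-5) = 90
  (MN)[1][2] = (-11)*(9) + (-5)*(-6) + (14)*(8) = 43
  (MN)[2][0] = (1)*(1) + (8)*(5) + (8)*(3) = 65
  (MN)[2][1] = (1)*(-10) + (8)*(-10) + (8)*(-5) = -130
  (MN)[2][2] = (1)*(9) + (8)*(-6) + (8)*(8) = 25
MN =
[       21       -15        82 ]
[        6        90        43 ]
[       65      -130        25 ]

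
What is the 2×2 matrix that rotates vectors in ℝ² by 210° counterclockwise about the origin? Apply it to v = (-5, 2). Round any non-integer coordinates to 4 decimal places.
R = [[-√3/2, 1/2], [-1/2, -√3/2]]; R·v = (5.3301, 0.7679)

A counterclockwise rotation by angle θ in ℝ² has matrix R(θ) = [[cos θ, -sin θ], [sin θ, cos θ]].
For θ = 210°: cos θ = -√3/2, sin θ = -1/2.
R(210°) = [[-√3/2, 1/2], [-1/2, -√3/2]].
R·v = [-√3/2·-5 + (1/2)·2, -1/2·-5 + -√3/2·2] = (5.3301, 0.7679).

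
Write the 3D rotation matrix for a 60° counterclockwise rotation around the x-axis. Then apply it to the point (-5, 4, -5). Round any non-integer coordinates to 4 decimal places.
R = [[1, 0, 0], [0, 1/2, -√3/2], [0, √3/2, 1/2]]; R·(-5, 4, -5) = (-5.0000, 6.3301, 0.9641)

Rotation matrix for 60° around x-axis:
cos(60°) = 1/2, sin(60°) = √3/2
R = [[1, 0, 0], [0, 1/2, -√3/2], [0, √3/2, 1/2]]
Apply to (-5, 4, -5): R·[-5, 4, -5]ᵀ = (-5.0000, 6.3301, 0.9641)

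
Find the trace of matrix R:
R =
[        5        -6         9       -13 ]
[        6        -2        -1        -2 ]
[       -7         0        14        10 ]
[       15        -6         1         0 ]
tr(R) = 5 - 2 + 14 + 0 = 17

The trace of a square matrix is the sum of its diagonal entries.
Diagonal entries of R: R[0][0] = 5, R[1][1] = -2, R[2][2] = 14, R[3][3] = 0.
tr(R) = 5 - 2 + 14 + 0 = 17.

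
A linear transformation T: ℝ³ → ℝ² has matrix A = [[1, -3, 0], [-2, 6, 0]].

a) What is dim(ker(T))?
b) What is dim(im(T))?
dim(ker) = 2, dim(im) = 1

Observe that row 2 = -2 × row 1 (so the rows are linearly dependent).
Thus rank(A) = 1 (only one linearly independent row).
dim(im(T)) = rank(A) = 1.
By the rank-nullity theorem applied to T: ℝ³ → ℝ², rank(A) + nullity(A) = 3 (the domain dimension), so dim(ker(T)) = 3 - 1 = 2.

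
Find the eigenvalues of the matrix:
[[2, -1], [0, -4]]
λ = -4 and λ = 2

Characteristic equation: det(A - λI) = 0
λ² - (trace)λ + (det) = 0
λ² - (-2)λ + (-8) = 0
λ² + 2λ - 8 = 0
Solving: λ = -4, 2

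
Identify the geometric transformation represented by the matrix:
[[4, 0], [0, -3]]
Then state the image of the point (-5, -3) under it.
non-uniform scaling by (4, -3); image of (-5, -3) is (-20, 9)

This is diagonal with distinct entries, so it scales the x-axis by 4 and the y-axis by -3.
The matrix [[4, 0], [0, -3]] represents: non-uniform scaling by (4, -3).
Applying it to (-5, -3): [4·-5 + 0·-3, 0·-5 + -3·-3] = (-20, 9).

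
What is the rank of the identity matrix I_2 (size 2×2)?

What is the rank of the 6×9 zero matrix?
rank(I_2) = 2, rank(0) = 0

The identity I_2 has 2 columns that are the standard basis vectors e_1, …, e_2. These are linearly independent, so all 2 columns are pivots and rank(I_2) = 2.
The 6×9 zero matrix has every entry zero, so every row is the zero row and there are no pivots; rank(0) = 0.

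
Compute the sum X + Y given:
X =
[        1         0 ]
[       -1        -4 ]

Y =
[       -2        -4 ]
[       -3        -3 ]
X + Y =
[       -1        -4 ]
[       -4        -7 ]

Matrix addition is elementwise: (X+Y)[i][j] = X[i][j] + Y[i][j].
  (X+Y)[0][0] = (1) + (-2) = -1
  (X+Y)[0][1] = (0) + (-4) = -4
  (X+Y)[1][0] = (-1) + (-3) = -4
  (X+Y)[1][1] = (-4) + (-3) = -7
X + Y =
[       -1        -4 ]
[       -4        -7 ]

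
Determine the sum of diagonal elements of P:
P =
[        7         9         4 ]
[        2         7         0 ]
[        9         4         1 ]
tr(P) = 7 + 7 + 1 = 15

The trace of a square matrix is the sum of its diagonal entries.
Diagonal entries of P: P[0][0] = 7, P[1][1] = 7, P[2][2] = 1.
tr(P) = 7 + 7 + 1 = 15.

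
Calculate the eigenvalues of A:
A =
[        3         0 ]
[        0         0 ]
λ = 0, 3

Solve det(A - λI) = 0. For a 2×2 matrix the characteristic equation is λ² - (trace)λ + det = 0.
trace(A) = a + d = 3 + 0 = 3.
det(A) = a*d - b*c = (3)*(0) - (0)*(0) = 0 - 0 = 0.
Characteristic equation: λ² - (3)λ + (0) = 0.
Discriminant = (3)² - 4*(0) = 9 - 0 = 9.
λ = (3 ± √9) / 2 = (3 ± 3) / 2 = 0, 3.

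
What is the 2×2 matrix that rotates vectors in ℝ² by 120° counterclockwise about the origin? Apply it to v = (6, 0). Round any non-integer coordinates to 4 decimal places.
R = [[-1/2, -√3/2], [√3/2, -1/2]]; R·v = (-3.0000, 5.1962)

A counterclockwise rotation by angle θ in ℝ² has matrix R(θ) = [[cos θ, -sin θ], [sin θ, cos θ]].
For θ = 120°: cos θ = -1/2, sin θ = √3/2.
R(120°) = [[-1/2, -√3/2], [√3/2, -1/2]].
R·v = [-1/2·6 + (-√3/2)·0, √3/2·6 + -1/2·0] = (-3.0000, 5.1962).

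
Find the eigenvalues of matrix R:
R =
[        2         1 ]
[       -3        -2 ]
λ = -1, 1

Solve det(R - λI) = 0. For a 2×2 matrix the characteristic equation is λ² - (trace)λ + det = 0.
trace(R) = a + d = 2 - 2 = 0.
det(R) = a*d - b*c = (2)*(-2) - (1)*(-3) = -4 + 3 = -1.
Characteristic equation: λ² - (0)λ + (-1) = 0.
Discriminant = (0)² - 4*(-1) = 0 + 4 = 4.
λ = (0 ± √4) / 2 = (0 ± 2) / 2 = -1, 1.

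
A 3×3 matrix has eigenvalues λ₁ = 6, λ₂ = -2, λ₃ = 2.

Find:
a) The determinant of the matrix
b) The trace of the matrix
det = -24, trace = 6

Two standard eigenvalue identities:
- det(A) equals the product of the eigenvalues (counted with multiplicity).
- trace(A) equals the sum of the eigenvalues.
det(A) = (6)*(-2)*(2) = -24.
trace(A) = 6 - 2 + 2 = 6.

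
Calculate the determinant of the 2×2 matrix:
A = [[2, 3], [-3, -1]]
7

For A = [[a, b], [c, d]], det(A) = a*d - b*c.
det(A) = (2)*(-1) - (3)*(-3) = -2 - -9 = 7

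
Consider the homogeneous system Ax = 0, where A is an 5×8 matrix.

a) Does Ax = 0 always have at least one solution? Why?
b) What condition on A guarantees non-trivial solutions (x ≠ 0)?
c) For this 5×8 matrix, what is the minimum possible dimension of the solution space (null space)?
a) Yes, x = 0 is always a solution. b) When A has linearly dependent columns (rank < n). c) Minimum nullity = 3.

a) x = 0 satisfies A·0 = 0, so the zero vector is always a solution.
b) Non-trivial solutions exist iff the columns of A are linearly dependent, equivalently rank(A) < n (the number of columns).
c) By rank-nullity, rank(A) + nullity(A) = n = 8. Since A has only 5 rows, rank(A) ≤ 5, so nullity(A) ≥ 8 - 5 = 3.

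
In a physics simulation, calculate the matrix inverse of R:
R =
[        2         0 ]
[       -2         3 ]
det(R) = 6
R⁻¹ =
[      1/2         0 ]
[      1/3       1/3 ]

For a 2×2 matrix R = [[a, b], [c, d]] with det(R) ≠ 0, R⁻¹ = (1/det(R)) * [[d, -b], [-c, a]].
det(R) = (2)*(3) - (0)*(-2) = 6 - 0 = 6.
R⁻¹ = (1/6) * [[3, 0], [2, 2]].
Dividing each entry by 6 and reducing:
R⁻¹ =
[      1/2         0 ]
[      1/3       1/3 ]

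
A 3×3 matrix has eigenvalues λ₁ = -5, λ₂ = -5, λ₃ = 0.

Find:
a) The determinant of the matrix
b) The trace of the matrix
det = 0, trace = -10

Two standard eigenvalue identities:
- det(A) equals the product of the eigenvalues (counted with multiplicity).
- trace(A) equals the sum of the eigenvalues.
det(A) = (-5)*(-5)*(0) = 0.
trace(A) = -5 - 5 + 0 = -10.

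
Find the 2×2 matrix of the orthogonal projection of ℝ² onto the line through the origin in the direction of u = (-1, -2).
[[1/5, 2/5], [2/5, 4/5]]

The orthogonal projection onto the line spanned by a nonzero vector u = (a, b) has matrix P = (u uᵀ) / (uᵀ u) = (1/(a² + b²)) · [[a², ab], [ab, b²]].
Here u = (-1, -2), so a² + b² = 1 + 4 = 5.
P = (1/5) · [[1, 2], [2, 4]] = [[1/5, 2/5], [2/5, 4/5]].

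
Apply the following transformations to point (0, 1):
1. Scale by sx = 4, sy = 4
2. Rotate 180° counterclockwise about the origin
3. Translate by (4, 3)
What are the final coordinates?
(4, -1)

Step 1: Scale → (0, 4)
Step 2: Rotate 180° → (0, -4)
Step 3: Translate → (4, -1)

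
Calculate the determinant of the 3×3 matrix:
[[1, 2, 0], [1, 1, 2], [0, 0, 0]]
0

Expansion along first row:
det = 1·det([[1,2],[0,0]]) - 2·det([[1,2],[0,0]]) + 0·det([[1,1],[0,0]])
    = 1·(1·0 - 2·0) - 2·(1·0 - 2·0) + 0·(1·0 - 1·0)
    = 1·0 - 2·0 + 0·0
    = 0 + 0 + 0 = 0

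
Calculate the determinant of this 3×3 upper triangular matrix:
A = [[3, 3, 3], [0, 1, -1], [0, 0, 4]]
12

The determinant of a triangular matrix is the product of its diagonal entries (the off-diagonal entries above the diagonal do not affect it).
det(A) = (3) * (1) * (4) = 12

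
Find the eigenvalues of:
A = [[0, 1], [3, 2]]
λ = -1, 3

Solve det(A - λI) = 0. For a 2×2 matrix this is λ² - (trace)λ + det = 0.
trace(A) = 0 + 2 = 2.
det(A) = (0)*(2) - (1)*(3) = 0 - 3 = -3.
Characteristic equation: λ² - (2)λ + (-3) = 0.
Discriminant: (2)² - 4*(-3) = 4 + 12 = 16.
Roots: λ = (2 ± √16) / 2 = -1, 3.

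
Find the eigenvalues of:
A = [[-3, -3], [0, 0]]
λ = -3, 0

Solve det(A - λI) = 0. For a 2×2 matrix this is λ² - (trace)λ + det = 0.
trace(A) = -3 + 0 = -3.
det(A) = (-3)*(0) - (-3)*(0) = 0 - 0 = 0.
Characteristic equation: λ² - (-3)λ + (0) = 0.
Discriminant: (-3)² - 4*(0) = 9 - 0 = 9.
Roots: λ = (-3 ± √9) / 2 = -3, 0.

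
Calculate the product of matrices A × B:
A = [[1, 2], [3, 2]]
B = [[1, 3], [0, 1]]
[[1, 5], [3, 11]]

Matrix multiplication:
C[0][0] = 1×1 + 2×0 = 1
C[0][1] = 1×3 + 2×1 = 5
C[1][0] = 3×1 + 2×0 = 3
C[1][1] = 3×3 + 2×1 = 11
Result: [[1, 5], [3, 11]]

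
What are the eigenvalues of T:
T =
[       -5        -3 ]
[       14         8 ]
λ = 1, 2

Solve det(T - λI) = 0. For a 2×2 matrix the characteristic equation is λ² - (trace)λ + det = 0.
trace(T) = a + d = -5 + 8 = 3.
det(T) = a*d - b*c = (-5)*(8) - (-3)*(14) = -40 + 42 = 2.
Characteristic equation: λ² - (3)λ + (2) = 0.
Discriminant = (3)² - 4*(2) = 9 - 8 = 1.
λ = (3 ± √1) / 2 = (3 ± 1) / 2 = 1, 2.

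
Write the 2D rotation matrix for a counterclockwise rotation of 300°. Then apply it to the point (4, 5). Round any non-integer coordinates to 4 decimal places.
R = [[1/2, √3/2], [-√3/2, 1/2]]; R·(4, 5) = (6.3301, -0.9641)

Rotation matrix formula: R(θ) = [[cos θ, -sin θ], [sin θ, cos θ]]
For θ = 300°:
cos(300°) = 1/2
sin(300°) = -√3/2
R = [[1/2, √3/2], [-√3/2, 1/2]]
Apply to (4, 5): [1/2·4 + (√3/2)·5, -√3/2·4 + 1/2·5] = (6.3301, -0.9641)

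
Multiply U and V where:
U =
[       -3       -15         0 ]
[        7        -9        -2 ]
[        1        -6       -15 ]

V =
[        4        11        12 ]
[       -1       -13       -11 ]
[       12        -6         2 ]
UV =
[        3       162       129 ]
[       13       206       179 ]
[     -170       179        48 ]

Matrix multiplication: (UV)[i][j] = sum over k of U[i][k] * V[k][j].
  (UV)[0][0] = (-3)*(4) + (-15)*(-1) + (0)*(12) = 3
  (UV)[0][1] = (-3)*(11) + (-15)*(-13) + (0)*(-6) = 162
  (UV)[0][2] = (-3)*(12) + (-15)*(-11) + (0)*(2) = 129
  (UV)[1][0] = (7)*(4) + (-9)*(-1) + (-2)*(12) = 13
  (UV)[1][1] = (7)*(11) + (-9)*(-13) + (-2)*(-6) = 206
  (UV)[1][2] = (7)*(12) + (-9)*(-11) + (-2)*(2) = 179
  (UV)[2][0] = (1)*(4) + (-6)*(-1) + (-15)*(12) = -170
  (UV)[2][1] = (1)*(11) + (-6)*(-13) + (-15)*(-6) = 179
  (UV)[2][2] = (1)*(12) + (-6)*(-11) + (-15)*(2) = 48
UV =
[        3       162       129 ]
[       13       206       179 ]
[     -170       179        48 ]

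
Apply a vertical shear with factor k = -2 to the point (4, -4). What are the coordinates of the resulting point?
(4, -12)

Shear matrix for vertical shear with factor k = -2:
[[1, 0], [-2, 1]]
Result: (4, -4) → (4, -12)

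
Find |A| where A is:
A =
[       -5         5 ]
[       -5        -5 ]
det(A) = 50

For a 2×2 matrix [[a, b], [c, d]], det = a*d - b*c.
det(A) = (-5)*(-5) - (5)*(-5) = 25 + 25 = 50.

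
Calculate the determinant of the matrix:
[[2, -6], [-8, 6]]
-36

For a 2×2 matrix [[a, b], [c, d]], det = ad - bc
det = (2)(6) - (-6)(-8) = 12 - 48 = -36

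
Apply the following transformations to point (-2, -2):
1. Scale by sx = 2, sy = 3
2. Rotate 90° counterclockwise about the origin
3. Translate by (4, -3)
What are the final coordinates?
(10, -7)

Step 1: Scale → (-4, -6)
Step 2: Rotate 90° → (6, -4)
Step 3: Translate → (10, -7)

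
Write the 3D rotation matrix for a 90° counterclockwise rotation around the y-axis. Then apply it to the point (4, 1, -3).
R = [[0, 0, 1], [0, 1, 0], [-1, 0, 0]]; R·(4, 1, -3) = (-3, 1, -4)

Rotation matrix for 90° around y-axis:
cos(90°) = 0, sin(90°) = 1
R = [[0, 0, 1], [0, 1, 0], [-1, 0, 0]]
Apply to (4, 1, -3): R·[4, 1, -3]ᵀ = (-3, 1, -4)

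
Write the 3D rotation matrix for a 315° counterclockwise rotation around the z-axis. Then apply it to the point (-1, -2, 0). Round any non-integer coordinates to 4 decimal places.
R = [[√2/2, √2/2, 0], [-√2/2, √2/2, 0], [0, 0, 1]]; R·(-1, -2, 0) = (-2.1213, -0.7071, 0.0000)

Rotation matrix for 315° around z-axis:
cos(315°) = √2/2, sin(315°) = -√2/2
R = [[√2/2, √2/2, 0], [-√2/2, √2/2, 0], [0, 0, 1]]
Apply to (-1, -2, 0): R·[-1, -2, 0]ᵀ = (-2.1213, -0.7071, 0.0000)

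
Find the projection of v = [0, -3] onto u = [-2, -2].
[-3/2, -3/2]

The projection of v onto u is proj_u(v) = ((v·u) / (u·u)) · u.
v·u = (0)*(-2) + (-3)*(-2) = 6.
u·u = (-2)*(-2) + (-2)*(-2) = 8.
coefficient = 6 / 8 = 3/4.
proj_u(v) = 3/4 · [-2, -2] = [-3/2, -3/2].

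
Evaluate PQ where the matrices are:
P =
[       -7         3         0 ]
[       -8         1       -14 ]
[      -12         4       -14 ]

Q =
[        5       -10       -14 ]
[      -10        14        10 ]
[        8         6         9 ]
PQ =
[      -65       112       128 ]
[     -162        10        -4 ]
[     -212        92        82 ]

Matrix multiplication: (PQ)[i][j] = sum over k of P[i][k] * Q[k][j].
  (PQ)[0][0] = (-7)*(5) + (3)*(-10) + (0)*(8) = -65
  (PQ)[0][1] = (-7)*(-10) + (3)*(14) + (0)*(6) = 112
  (PQ)[0][2] = (-7)*(-14) + (3)*(10) + (0)*(9) = 128
  (PQ)[1][0] = (-8)*(5) + (1)*(-10) + (-14)*(8) = -162
  (PQ)[1][1] = (-8)*(-10) + (1)*(14) + (-14)*(6) = 10
  (PQ)[1][2] = (-8)*(-14) + (1)*(10) + (-14)*(9) = -4
  (PQ)[2][0] = (-12)*(5) + (4)*(-10) + (-14)*(8) = -212
  (PQ)[2][1] = (-12)*(-10) + (4)*(14) + (-14)*(6) = 92
  (PQ)[2][2] = (-12)*(-14) + (4)*(10) + (-14)*(9) = 82
PQ =
[      -65       112       128 ]
[     -162        10        -4 ]
[     -212        92        82 ]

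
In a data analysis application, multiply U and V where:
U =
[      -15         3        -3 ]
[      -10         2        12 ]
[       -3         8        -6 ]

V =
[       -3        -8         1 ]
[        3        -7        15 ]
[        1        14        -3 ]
UV =
[       51        57        39 ]
[       48       234       -16 ]
[       27      -116       135 ]

Matrix multiplication: (UV)[i][j] = sum over k of U[i][k] * V[k][j].
  (UV)[0][0] = (-15)*(-3) + (3)*(3) + (-3)*(1) = 51
  (UV)[0][1] = (-15)*(-8) + (3)*(-7) + (-3)*(14) = 57
  (UV)[0][2] = (-15)*(1) + (3)*(15) + (-3)*(-3) = 39
  (UV)[1][0] = (-10)*(-3) + (2)*(3) + (12)*(1) = 48
  (UV)[1][1] = (-10)*(-8) + (2)*(-7) + (12)*(14) = 234
  (UV)[1][2] = (-10)*(1) + (2)*(15) + (12)*(-3) = -16
  (UV)[2][0] = (-3)*(-3) + (8)*(3) + (-6)*(1) = 27
  (UV)[2][1] = (-3)*(-8) + (8)*(-7) + (-6)*(14) = -116
  (UV)[2][2] = (-3)*(1) + (8)*(15) + (-6)*(-3) = 135
UV =
[       51        57        39 ]
[       48       234       -16 ]
[       27      -116       135 ]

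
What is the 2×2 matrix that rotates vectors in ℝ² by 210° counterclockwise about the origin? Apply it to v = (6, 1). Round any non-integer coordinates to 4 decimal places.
R = [[-√3/2, 1/2], [-1/2, -√3/2]]; R·v = (-4.6962, -3.8660)

A counterclockwise rotation by angle θ in ℝ² has matrix R(θ) = [[cos θ, -sin θ], [sin θ, cos θ]].
For θ = 210°: cos θ = -√3/2, sin θ = -1/2.
R(210°) = [[-√3/2, 1/2], [-1/2, -√3/2]].
R·v = [-√3/2·6 + (1/2)·1, -1/2·6 + -√3/2·1] = (-4.6962, -3.8660).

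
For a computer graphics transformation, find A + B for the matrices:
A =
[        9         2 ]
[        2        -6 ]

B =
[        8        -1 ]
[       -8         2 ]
A + B =
[       17         1 ]
[       -6        -4 ]

Matrix addition is elementwise: (A+B)[i][j] = A[i][j] + B[i][j].
  (A+B)[0][0] = (9) + (8) = 17
  (A+B)[0][1] = (2) + (-1) = 1
  (A+B)[1][0] = (2) + (-8) = -6
  (A+B)[1][1] = (-6) + (2) = -4
A + B =
[       17         1 ]
[       -6        -4 ]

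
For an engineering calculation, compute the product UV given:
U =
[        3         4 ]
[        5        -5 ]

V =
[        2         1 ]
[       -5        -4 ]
UV =
[      -14       -13 ]
[       35        25 ]

Matrix multiplication: (UV)[i][j] = sum over k of U[i][k] * V[k][j].
  (UV)[0][0] = (3)*(2) + (4)*(-5) = -14
  (UV)[0][1] = (3)*(1) + (4)*(-4) = -13
  (UV)[1][0] = (5)*(2) + (-5)*(-5) = 35
  (UV)[1][1] = (5)*(1) + (-5)*(-4) = 25
UV =
[      -14       -13 ]
[       35        25 ]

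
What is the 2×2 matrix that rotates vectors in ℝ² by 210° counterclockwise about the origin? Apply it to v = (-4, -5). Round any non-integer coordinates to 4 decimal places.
R = [[-√3/2, 1/2], [-1/2, -√3/2]]; R·v = (0.9641, 6.3301)

A counterclockwise rotation by angle θ in ℝ² has matrix R(θ) = [[cos θ, -sin θ], [sin θ, cos θ]].
For θ = 210°: cos θ = -√3/2, sin θ = -1/2.
R(210°) = [[-√3/2, 1/2], [-1/2, -√3/2]].
R·v = [-√3/2·-4 + (1/2)·-5, -1/2·-4 + -√3/2·-5] = (0.9641, 6.3301).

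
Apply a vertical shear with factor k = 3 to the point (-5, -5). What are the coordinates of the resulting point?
(-5, -20)

Shear matrix for vertical shear with factor k = 3:
[[1, 0], [3, 1]]
Result: (-5, -5) → (-5, -20)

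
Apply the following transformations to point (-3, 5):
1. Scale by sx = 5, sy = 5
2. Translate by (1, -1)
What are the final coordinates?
(-14, 24)

Step 1: Scale (-3, 5) by (sx, sy) = (5, 5) → (-15, 25)
Step 2: Translate by (1, -1) → (-14, 24)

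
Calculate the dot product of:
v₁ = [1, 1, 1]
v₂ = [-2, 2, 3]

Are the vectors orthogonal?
3, No

The dot product is the sum of products of corresponding components.
v₁·v₂ = (1)*(-2) + (1)*(2) + (1)*(3) = -2 + 2 + 3 = 3.
Two vectors are orthogonal iff their dot product is 0; here the dot product is 3, so the vectors are not orthogonal.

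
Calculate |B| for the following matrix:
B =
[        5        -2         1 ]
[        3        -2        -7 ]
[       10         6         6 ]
det(B) = 364

Expand along row 0 (cofactor expansion): det(B) = a*(e*i - f*h) - b*(d*i - f*g) + c*(d*h - e*g), where the 3×3 is [[a, b, c], [d, e, f], [g, h, i]].
Minor M_00 = (-2)*(6) - (-7)*(6) = -12 + 42 = 30.
Minor M_01 = (3)*(6) - (-7)*(10) = 18 + 70 = 88.
Minor M_02 = (3)*(6) - (-2)*(10) = 18 + 20 = 38.
det(B) = (5)*(30) - (-2)*(88) + (1)*(38) = 150 + 176 + 38 = 364.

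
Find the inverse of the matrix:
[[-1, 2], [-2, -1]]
[[-1/5, -2/5], [2/5, -1/5]]

For [[a,b],[c,d]], inverse = (1/det)·[[d,-b],[-c,a]]
det = -1·-1 - 2·-2 = 5
Inverse = (1/5)·[[-1, -2], [2, -1]]
        = [[-1/5, -2/5], [2/5, -1/5]]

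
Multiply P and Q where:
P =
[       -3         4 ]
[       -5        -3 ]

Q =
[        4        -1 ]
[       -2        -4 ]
PQ =
[      -20       -13 ]
[      -14        17 ]

Matrix multiplication: (PQ)[i][j] = sum over k of P[i][k] * Q[k][j].
  (PQ)[0][0] = (-3)*(4) + (4)*(-2) = -20
  (PQ)[0][1] = (-3)*(-1) + (4)*(-4) = -13
  (PQ)[1][0] = (-5)*(4) + (-3)*(-2) = -14
  (PQ)[1][1] = (-5)*(-1) + (-3)*(-4) = 17
PQ =
[      -20       -13 ]
[      -14        17 ]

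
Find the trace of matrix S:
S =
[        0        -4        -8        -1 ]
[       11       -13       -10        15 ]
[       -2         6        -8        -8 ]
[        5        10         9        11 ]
tr(S) = 0 - 13 - 8 + 11 = -10

The trace of a square matrix is the sum of its diagonal entries.
Diagonal entries of S: S[0][0] = 0, S[1][1] = -13, S[2][2] = -8, S[3][3] = 11.
tr(S) = 0 - 13 - 8 + 11 = -10.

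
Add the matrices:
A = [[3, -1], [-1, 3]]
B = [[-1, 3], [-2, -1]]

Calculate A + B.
[[2, 2], [-3, 2]]

Add corresponding elements:
(3)+(-1)=2
(-1)+(3)=2
(-1)+(-2)=-3
(3)+(-1)=2
A + B = [[2, 2], [-3, 2]]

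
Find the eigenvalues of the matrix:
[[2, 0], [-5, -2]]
λ = -2 and λ = 2

Characteristic equation: det(A - λI) = 0
λ² - (trace)λ + (det) = 0
λ² - (0)λ + (-4) = 0
λ² - 0λ - 4 = 0
Solving: λ = -2, 2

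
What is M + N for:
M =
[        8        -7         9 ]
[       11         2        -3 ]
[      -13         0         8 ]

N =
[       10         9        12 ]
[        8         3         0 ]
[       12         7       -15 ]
M + N =
[       18         2        21 ]
[       19         5        -3 ]
[       -1         7        -7 ]

Matrix addition is elementwise: (M+N)[i][j] = M[i][j] + N[i][j].
  (M+N)[0][0] = (8) + (10) = 18
  (M+N)[0][1] = (-7) + (9) = 2
  (M+N)[0][2] = (9) + (12) = 21
  (M+N)[1][0] = (11) + (8) = 19
  (M+N)[1][1] = (2) + (3) = 5
  (M+N)[1][2] = (-3) + (0) = -3
  (M+N)[2][0] = (-13) + (12) = -1
  (M+N)[2][1] = (0) + (7) = 7
  (M+N)[2][2] = (8) + (-15) = -7
M + N =
[       18         2        21 ]
[       19         5        -3 ]
[       -1         7        -7 ]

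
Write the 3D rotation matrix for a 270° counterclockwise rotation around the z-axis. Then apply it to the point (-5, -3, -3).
R = [[0, 1, 0], [-1, 0, 0], [0, 0, 1]]; R·(-5, -3, -3) = (-3, 5, -3)

Rotation matrix for 270° around z-axis:
cos(270°) = 0, sin(270°) = -1
R = [[0, 1, 0], [-1, 0, 0], [0, 0, 1]]
Apply to (-5, -3, -3): R·[-5, -3, -3]ᵀ = (-3, 5, -3)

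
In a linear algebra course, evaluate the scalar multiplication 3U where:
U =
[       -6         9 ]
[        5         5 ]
3U =
[      -18        27 ]
[       15        15 ]

Scalar multiplication is elementwise: (3U)[i][j] = 3 * U[i][j].
  (3U)[0][0] = 3 * (-6) = -18
  (3U)[0][1] = 3 * (9) = 27
  (3U)[1][0] = 3 * (5) = 15
  (3U)[1][1] = 3 * (5) = 15
3U =
[      -18        27 ]
[       15        15 ]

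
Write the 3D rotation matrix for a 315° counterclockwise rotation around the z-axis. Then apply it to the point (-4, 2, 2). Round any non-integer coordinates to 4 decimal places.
R = [[√2/2, √2/2, 0], [-√2/2, √2/2, 0], [0, 0, 1]]; R·(-4, 2, 2) = (-1.4142, 4.2426, 2.0000)

Rotation matrix for 315° around z-axis:
cos(315°) = √2/2, sin(315°) = -√2/2
R = [[√2/2, √2/2, 0], [-√2/2, √2/2, 0], [0, 0, 1]]
Apply to (-4, 2, 2): R·[-4, 2, 2]ᵀ = (-1.4142, 4.2426, 2.0000)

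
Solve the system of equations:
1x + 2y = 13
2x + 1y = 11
x = 3, y = 5

Use elimination (row reduction):
Equation 1: 1x + 2y = 13.
Equation 2: 2x + 1y = 11.
Multiply Eq1 by 2 and Eq2 by 1: 2x + 4y = 26;  2x + 1y = 11.
Subtract: (-3)y = -15, so y = 5.
Back-substitute into Eq1: 1x + 2*(5) = 13, so x = 3.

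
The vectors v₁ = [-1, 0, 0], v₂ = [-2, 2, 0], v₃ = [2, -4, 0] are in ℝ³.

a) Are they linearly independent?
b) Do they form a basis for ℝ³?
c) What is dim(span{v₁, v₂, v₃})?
Not independent, not a basis, dim(span) = 2

Check whether v₃ can be written as a linear combination of v₁ and v₂.
v₃ = (2)·v₁ + (-2)·v₂ = [2, -4, 0], so the three vectors are linearly dependent.
Thus they do not form a basis for ℝ³, and dim(span{v₁, v₂, v₃}) = 2 (spanned by v₁ and v₂).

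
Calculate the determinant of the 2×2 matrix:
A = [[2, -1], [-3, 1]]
-1

For A = [[a, b], [c, d]], det(A) = a*d - b*c.
det(A) = (2)*(1) - (-1)*(-3) = 2 - 3 = -1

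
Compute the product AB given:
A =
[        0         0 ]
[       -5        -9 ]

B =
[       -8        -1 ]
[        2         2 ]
AB =
[        0         0 ]
[       22       -13 ]

Matrix multiplication: (AB)[i][j] = sum over k of A[i][k] * B[k][j].
  (AB)[0][0] = (0)*(-8) + (0)*(2) = 0
  (AB)[0][1] = (0)*(-1) + (0)*(2) = 0
  (AB)[1][0] = (-5)*(-8) + (-9)*(2) = 22
  (AB)[1][1] = (-5)*(-1) + (-9)*(2) = -13
AB =
[        0         0 ]
[       22       -13 ]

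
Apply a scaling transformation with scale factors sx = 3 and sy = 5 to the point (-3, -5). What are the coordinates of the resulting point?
(-9, -25)

Scaling matrix:
[[3, 0], [0, 5]]
Result: (-3 × 3, -5 × 5) = (-9, -25)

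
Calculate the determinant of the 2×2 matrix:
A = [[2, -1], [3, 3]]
9

For A = [[a, b], [c, d]], det(A) = a*d - b*c.
det(A) = (2)*(3) - (-1)*(3) = 6 - -3 = 9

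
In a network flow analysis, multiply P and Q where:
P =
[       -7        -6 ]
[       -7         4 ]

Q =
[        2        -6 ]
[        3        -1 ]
PQ =
[      -32        48 ]
[       -2        38 ]

Matrix multiplication: (PQ)[i][j] = sum over k of P[i][k] * Q[k][j].
  (PQ)[0][0] = (-7)*(2) + (-6)*(3) = -32
  (PQ)[0][1] = (-7)*(-6) + (-6)*(-1) = 48
  (PQ)[1][0] = (-7)*(2) + (4)*(3) = -2
  (PQ)[1][1] = (-7)*(-6) + (4)*(-1) = 38
PQ =
[      -32        48 ]
[       -2        38 ]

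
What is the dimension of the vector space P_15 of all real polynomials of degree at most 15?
Dimension = 16

A polynomial of degree at most 15 can be written as a₀ + a₁x + a₂x² + … + a_15x^15, with 16 free coefficients a₀, …, a_15.
The set {1, x, x², …, x^15} is a basis: it spans P_15 (every such polynomial is a linear combination of these) and is linearly independent (a polynomial is zero iff all its coefficients are zero).
Therefore dim(P_15) = 15 + 1 = 16.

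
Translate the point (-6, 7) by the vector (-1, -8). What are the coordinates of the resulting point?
(-7, -1)

Translation by (-1, -8):
x' = -6 + -1 = -7
y' = 7 + -8 = -1
Homogeneous matrix: [[1, 0, -1], [0, 1, -8], [0, 0, 1]]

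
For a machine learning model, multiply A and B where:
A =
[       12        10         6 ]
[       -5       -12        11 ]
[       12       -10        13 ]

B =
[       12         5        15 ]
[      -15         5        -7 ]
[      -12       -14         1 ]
AB =
[      -78        26       116 ]
[      -12      -239        20 ]
[      138      -172       263 ]

Matrix multiplication: (AB)[i][j] = sum over k of A[i][k] * B[k][j].
  (AB)[0][0] = (12)*(12) + (10)*(-15) + (6)*(-12) = -78
  (AB)[0][1] = (12)*(5) + (10)*(5) + (6)*(-14) = 26
  (AB)[0][2] = (12)*(15) + (10)*(-7) + (6)*(1) = 116
  (AB)[1][0] = (-5)*(12) + (-12)*(-15) + (11)*(-12) = -12
  (AB)[1][1] = (-5)*(5) + (-12)*(5) + (11)*(-14) = -239
  (AB)[1][2] = (-5)*(15) + (-12)*(-7) + (11)*(1) = 20
  (AB)[2][0] = (12)*(12) + (-10)*(-15) + (13)*(-12) = 138
  (AB)[2][1] = (12)*(5) + (-10)*(5) + (13)*(-14) = -172
  (AB)[2][2] = (12)*(15) + (-10)*(-7) + (13)*(1) = 263
AB =
[      -78        26       116 ]
[      -12      -239        20 ]
[      138      -172       263 ]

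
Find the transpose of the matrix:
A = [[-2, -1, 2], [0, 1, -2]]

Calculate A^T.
[[-2, 0], [-1, 1], [2, -2]]

The transpose sends entry (i,j) to (j,i); rows become columns.
Row 0 of A: [-2, -1, 2] -> column 0 of A^T.
Row 1 of A: [0, 1, -2] -> column 1 of A^T.
A^T = [[-2, 0], [-1, 1], [2, -2]]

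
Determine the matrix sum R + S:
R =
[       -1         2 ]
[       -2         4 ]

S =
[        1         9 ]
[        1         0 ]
R + S =
[        0        11 ]
[       -1         4 ]

Matrix addition is elementwise: (R+S)[i][j] = R[i][j] + S[i][j].
  (R+S)[0][0] = (-1) + (1) = 0
  (R+S)[0][1] = (2) + (9) = 11
  (R+S)[1][0] = (-2) + (1) = -1
  (R+S)[1][1] = (4) + (0) = 4
R + S =
[        0        11 ]
[       -1         4 ]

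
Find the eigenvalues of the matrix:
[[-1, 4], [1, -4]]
λ = -5 and λ = 0

Characteristic equation: det(A - λI) = 0
λ² - (trace)λ + (det) = 0
λ² - (-5)λ + (0) = 0
λ² + 5λ + 0 = 0
Solving: λ = -5, 0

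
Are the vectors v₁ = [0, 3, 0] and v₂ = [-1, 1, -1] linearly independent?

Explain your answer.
Yes, linearly independent

Two vectors are linearly dependent iff one is a scalar multiple of the other.
No single scalar k satisfies v₂ = k·v₁ (the ratios of corresponding entries disagree), so v₁ and v₂ are linearly independent.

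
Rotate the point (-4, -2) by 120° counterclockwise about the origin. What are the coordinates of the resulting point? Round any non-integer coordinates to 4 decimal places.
(3.7321, -2.4641)

Rotation matrix R(θ) = [[cos θ, -sin θ], [sin θ, cos θ]]; for θ = 120°:
R = [[-1/2, -√3/2], [√3/2, -1/2]]
Result: R × [-4, -2]ᵀ = [-1/2·-4 + (-√3/2)·-2, √3/2·-4 + (-1/2)·-2]ᵀ = (3.7321, -2.4641)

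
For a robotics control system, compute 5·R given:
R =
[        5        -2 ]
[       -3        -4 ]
5R =
[       25       -10 ]
[      -15       -20 ]

Scalar multiplication is elementwise: (5R)[i][j] = 5 * R[i][j].
  (5R)[0][0] = 5 * (5) = 25
  (5R)[0][1] = 5 * (-2) = -10
  (5R)[1][0] = 5 * (-3) = -15
  (5R)[1][1] = 5 * (-4) = -20
5R =
[       25       -10 ]
[      -15       -20 ]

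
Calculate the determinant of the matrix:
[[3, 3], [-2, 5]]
21

For a 2×2 matrix [[a, b], [c, d]], det = ad - bc
det = (3)(5) - (3)(-2) = 15 - -6 = 21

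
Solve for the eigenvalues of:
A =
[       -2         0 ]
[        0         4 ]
λ = -2, 4

Solve det(A - λI) = 0. For a 2×2 matrix the characteristic equation is λ² - (trace)λ + det = 0.
trace(A) = a + d = -2 + 4 = 2.
det(A) = a*d - b*c = (-2)*(4) - (0)*(0) = -8 - 0 = -8.
Characteristic equation: λ² - (2)λ + (-8) = 0.
Discriminant = (2)² - 4*(-8) = 4 + 32 = 36.
λ = (2 ± √36) / 2 = (2 ± 6) / 2 = -2, 4.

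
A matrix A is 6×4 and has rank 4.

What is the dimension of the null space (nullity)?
0

The rank-nullity theorem for an m×n matrix states:
rank(A) + nullity(A) = n (the number of columns).
Here n = 4 and rank(A) = 4, so nullity(A) = 4 - 4 = 0.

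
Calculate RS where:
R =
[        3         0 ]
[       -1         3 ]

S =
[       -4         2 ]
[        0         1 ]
RS =
[      -12         6 ]
[        4         1 ]

Matrix multiplication: (RS)[i][j] = sum over k of R[i][k] * S[k][j].
  (RS)[0][0] = (3)*(-4) + (0)*(0) = -12
  (RS)[0][1] = (3)*(2) + (0)*(1) = 6
  (RS)[1][0] = (-1)*(-4) + (3)*(0) = 4
  (RS)[1][1] = (-1)*(2) + (3)*(1) = 1
RS =
[      -12         6 ]
[        4         1 ]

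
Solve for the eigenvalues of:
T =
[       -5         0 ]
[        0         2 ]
λ = -5, 2

Solve det(T - λI) = 0. For a 2×2 matrix the characteristic equation is λ² - (trace)λ + det = 0.
trace(T) = a + d = -5 + 2 = -3.
det(T) = a*d - b*c = (-5)*(2) - (0)*(0) = -10 - 0 = -10.
Characteristic equation: λ² - (-3)λ + (-10) = 0.
Discriminant = (-3)² - 4*(-10) = 9 + 40 = 49.
λ = (-3 ± √49) / 2 = (-3 ± 7) / 2 = -5, 2.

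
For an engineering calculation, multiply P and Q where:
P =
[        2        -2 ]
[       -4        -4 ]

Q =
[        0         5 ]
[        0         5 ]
PQ =
[        0         0 ]
[        0       -40 ]

Matrix multiplication: (PQ)[i][j] = sum over k of P[i][k] * Q[k][j].
  (PQ)[0][0] = (2)*(0) + (-2)*(0) = 0
  (PQ)[0][1] = (2)*(5) + (-2)*(5) = 0
  (PQ)[1][0] = (-4)*(0) + (-4)*(0) = 0
  (PQ)[1][1] = (-4)*(5) + (-4)*(5) = -40
PQ =
[        0         0 ]
[        0       -40 ]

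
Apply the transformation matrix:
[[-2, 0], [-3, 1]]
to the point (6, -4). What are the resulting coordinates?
(-12, -22)

Matrix multiplication:
[[-2, 0], [-3, 1]] × [6, -4]ᵀ
= [-2×6 + 0×-4, -3×6 + 1×-4]ᵀ
= [-12.0000, -22.0000]ᵀ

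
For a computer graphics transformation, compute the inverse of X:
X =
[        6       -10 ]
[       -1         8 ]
det(X) = 38
X⁻¹ =
[     4/19      5/19 ]
[     1/38      3/19 ]

For a 2×2 matrix X = [[a, b], [c, d]] with det(X) ≠ 0, X⁻¹ = (1/det(X)) * [[d, -b], [-c, a]].
det(X) = (6)*(8) - (-10)*(-1) = 48 - 10 = 38.
X⁻¹ = (1/38) * [[8, 10], [1, 6]].
Dividing each entry by 38 and reducing:
X⁻¹ =
[     4/19      5/19 ]
[     1/38      3/19 ]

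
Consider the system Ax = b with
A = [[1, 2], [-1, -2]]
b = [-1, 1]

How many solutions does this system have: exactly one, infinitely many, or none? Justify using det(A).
Infinitely many solutions

det(A) = (1)*(-2) - (2)*(-1) = 0, so A is singular (column 2 is 2 times column 1).
b = [-1, 1] = -1 * column 1 of A, so b lies in the column space of A.
A singular matrix whose right-hand side is in its column space gives a 1-parameter family of solutions — infinitely many.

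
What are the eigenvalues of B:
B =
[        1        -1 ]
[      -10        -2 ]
λ = -4, 3

Solve det(B - λI) = 0. For a 2×2 matrix the characteristic equation is λ² - (trace)λ + det = 0.
trace(B) = a + d = 1 - 2 = -1.
det(B) = a*d - b*c = (1)*(-2) - (-1)*(-10) = -2 - 10 = -12.
Characteristic equation: λ² - (-1)λ + (-12) = 0.
Discriminant = (-1)² - 4*(-12) = 1 + 48 = 49.
λ = (-1 ± √49) / 2 = (-1 ± 7) / 2 = -4, 3.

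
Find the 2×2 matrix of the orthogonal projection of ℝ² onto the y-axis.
[[0, 0], [0, 1]]

The orthogonal projection onto the line spanned by a nonzero vector u = (a, b) has matrix P = (u uᵀ) / (uᵀ u) = (1/(a² + b²)) · [[a², ab], [ab, b²]].
Here u = (0, 1), so a² + b² = 0 + 1 = 1.
P = (1/1) · [[0, 0], [0, 1]] = [[0, 0], [0, 1]].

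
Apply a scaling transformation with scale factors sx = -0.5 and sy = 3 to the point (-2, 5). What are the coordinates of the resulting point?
(1.0, 15)

Scaling matrix:
[[-0.50, 0], [0, 3]]
Result: (-2 × -0.5, 5 × 3) = (1.0, 15)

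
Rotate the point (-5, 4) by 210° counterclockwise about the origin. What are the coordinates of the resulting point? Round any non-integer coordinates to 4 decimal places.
(6.3301, -0.9641)

Rotation matrix R(θ) = [[cos θ, -sin θ], [sin θ, cos θ]]; for θ = 210°:
R = [[-√3/2, 1/2], [-1/2, -√3/2]]
Result: R × [-5, 4]ᵀ = [-√3/2·-5 + (1/2)·4, -1/2·-5 + (-√3/2)·4]ᵀ = (6.3301, -0.9641)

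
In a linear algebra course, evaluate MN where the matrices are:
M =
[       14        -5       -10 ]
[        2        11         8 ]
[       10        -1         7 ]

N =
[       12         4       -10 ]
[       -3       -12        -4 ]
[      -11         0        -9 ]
MN =
[      293       116       -30 ]
[      -97      -124      -136 ]
[       46        52      -159 ]

Matrix multiplication: (MN)[i][j] = sum over k of M[i][k] * N[k][j].
  (MN)[0][0] = (14)*(12) + (-5)*(-3) + (-10)*(-11) = 293
  (MN)[0][1] = (14)*(4) + (-5)*(-12) + (-10)*(0) = 116
  (MN)[0][2] = (14)*(-10) + (-5)*(-4) + (-10)*(-9) = -30
  (MN)[1][0] = (2)*(12) + (11)*(-3) + (8)*(-11) = -97
  (MN)[1][1] = (2)*(4) + (11)*(-12) + (8)*(0) = -124
  (MN)[1][2] = (2)*(-10) + (11)*(-4) + (8)*(-9) = -136
  (MN)[2][0] = (10)*(12) + (-1)*(-3) + (7)*(-11) = 46
  (MN)[2][1] = (10)*(4) + (-1)*(-12) + (7)*(0) = 52
  (MN)[2][2] = (10)*(-10) + (-1)*(-4) + (7)*(-9) = -159
MN =
[      293       116       -30 ]
[      -97      -124      -136 ]
[       46        52      -159 ]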